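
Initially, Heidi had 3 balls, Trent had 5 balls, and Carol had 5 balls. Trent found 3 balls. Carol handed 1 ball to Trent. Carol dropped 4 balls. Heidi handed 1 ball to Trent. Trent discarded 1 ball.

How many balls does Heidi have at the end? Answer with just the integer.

Answer: 2

Derivation:
Tracking counts step by step:
Start: Heidi=3, Trent=5, Carol=5
Event 1 (Trent +3): Trent: 5 -> 8. State: Heidi=3, Trent=8, Carol=5
Event 2 (Carol -> Trent, 1): Carol: 5 -> 4, Trent: 8 -> 9. State: Heidi=3, Trent=9, Carol=4
Event 3 (Carol -4): Carol: 4 -> 0. State: Heidi=3, Trent=9, Carol=0
Event 4 (Heidi -> Trent, 1): Heidi: 3 -> 2, Trent: 9 -> 10. State: Heidi=2, Trent=10, Carol=0
Event 5 (Trent -1): Trent: 10 -> 9. State: Heidi=2, Trent=9, Carol=0

Heidi's final count: 2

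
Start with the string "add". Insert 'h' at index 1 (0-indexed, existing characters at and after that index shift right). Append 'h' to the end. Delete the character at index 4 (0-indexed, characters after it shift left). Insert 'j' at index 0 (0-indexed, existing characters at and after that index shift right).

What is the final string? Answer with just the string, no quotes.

Answer: jahdd

Derivation:
Applying each edit step by step:
Start: "add"
Op 1 (insert 'h' at idx 1): "add" -> "ahdd"
Op 2 (append 'h'): "ahdd" -> "ahddh"
Op 3 (delete idx 4 = 'h'): "ahddh" -> "ahdd"
Op 4 (insert 'j' at idx 0): "ahdd" -> "jahdd"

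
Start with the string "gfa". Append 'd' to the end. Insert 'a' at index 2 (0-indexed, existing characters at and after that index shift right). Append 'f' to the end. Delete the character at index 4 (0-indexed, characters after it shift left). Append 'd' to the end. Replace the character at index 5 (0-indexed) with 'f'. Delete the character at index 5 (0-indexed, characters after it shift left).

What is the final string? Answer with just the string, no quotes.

Applying each edit step by step:
Start: "gfa"
Op 1 (append 'd'): "gfa" -> "gfad"
Op 2 (insert 'a' at idx 2): "gfad" -> "gfaad"
Op 3 (append 'f'): "gfaad" -> "gfaadf"
Op 4 (delete idx 4 = 'd'): "gfaadf" -> "gfaaf"
Op 5 (append 'd'): "gfaaf" -> "gfaafd"
Op 6 (replace idx 5: 'd' -> 'f'): "gfaafd" -> "gfaaff"
Op 7 (delete idx 5 = 'f'): "gfaaff" -> "gfaaf"

Answer: gfaaf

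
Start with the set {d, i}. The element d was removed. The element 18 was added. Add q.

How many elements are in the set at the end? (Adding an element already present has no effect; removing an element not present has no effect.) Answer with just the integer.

Answer: 3

Derivation:
Tracking the set through each operation:
Start: {d, i}
Event 1 (remove d): removed. Set: {i}
Event 2 (add 18): added. Set: {18, i}
Event 3 (add q): added. Set: {18, i, q}

Final set: {18, i, q} (size 3)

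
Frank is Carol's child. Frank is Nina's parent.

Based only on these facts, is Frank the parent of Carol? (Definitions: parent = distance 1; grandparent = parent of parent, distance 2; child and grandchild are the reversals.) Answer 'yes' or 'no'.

Answer: no

Derivation:
Reconstructing the parent chain from the given facts:
  Carol -> Frank -> Nina
(each arrow means 'parent of the next')
Positions in the chain (0 = top):
  position of Carol: 0
  position of Frank: 1
  position of Nina: 2

Frank is at position 1, Carol is at position 0; signed distance (j - i) = -1.
'parent' requires j - i = 1. Actual distance is -1, so the relation does NOT hold.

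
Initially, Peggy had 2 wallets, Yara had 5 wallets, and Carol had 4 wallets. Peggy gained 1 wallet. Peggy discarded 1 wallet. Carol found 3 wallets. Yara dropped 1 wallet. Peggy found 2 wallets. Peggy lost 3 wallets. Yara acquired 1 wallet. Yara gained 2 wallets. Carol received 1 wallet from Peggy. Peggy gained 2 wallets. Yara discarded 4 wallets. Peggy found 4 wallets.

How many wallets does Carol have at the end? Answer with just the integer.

Answer: 8

Derivation:
Tracking counts step by step:
Start: Peggy=2, Yara=5, Carol=4
Event 1 (Peggy +1): Peggy: 2 -> 3. State: Peggy=3, Yara=5, Carol=4
Event 2 (Peggy -1): Peggy: 3 -> 2. State: Peggy=2, Yara=5, Carol=4
Event 3 (Carol +3): Carol: 4 -> 7. State: Peggy=2, Yara=5, Carol=7
Event 4 (Yara -1): Yara: 5 -> 4. State: Peggy=2, Yara=4, Carol=7
Event 5 (Peggy +2): Peggy: 2 -> 4. State: Peggy=4, Yara=4, Carol=7
Event 6 (Peggy -3): Peggy: 4 -> 1. State: Peggy=1, Yara=4, Carol=7
Event 7 (Yara +1): Yara: 4 -> 5. State: Peggy=1, Yara=5, Carol=7
Event 8 (Yara +2): Yara: 5 -> 7. State: Peggy=1, Yara=7, Carol=7
Event 9 (Peggy -> Carol, 1): Peggy: 1 -> 0, Carol: 7 -> 8. State: Peggy=0, Yara=7, Carol=8
Event 10 (Peggy +2): Peggy: 0 -> 2. State: Peggy=2, Yara=7, Carol=8
Event 11 (Yara -4): Yara: 7 -> 3. State: Peggy=2, Yara=3, Carol=8
Event 12 (Peggy +4): Peggy: 2 -> 6. State: Peggy=6, Yara=3, Carol=8

Carol's final count: 8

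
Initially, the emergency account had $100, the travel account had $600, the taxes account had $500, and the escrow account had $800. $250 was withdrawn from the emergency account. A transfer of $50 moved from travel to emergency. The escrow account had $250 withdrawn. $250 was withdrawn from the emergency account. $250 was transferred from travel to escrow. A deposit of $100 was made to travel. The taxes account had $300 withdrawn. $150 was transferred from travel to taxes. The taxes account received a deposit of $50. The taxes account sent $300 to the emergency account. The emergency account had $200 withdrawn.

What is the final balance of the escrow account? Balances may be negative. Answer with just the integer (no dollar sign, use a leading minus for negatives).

Tracking account balances step by step:
Start: emergency=100, travel=600, taxes=500, escrow=800
Event 1 (withdraw 250 from emergency): emergency: 100 - 250 = -150. Balances: emergency=-150, travel=600, taxes=500, escrow=800
Event 2 (transfer 50 travel -> emergency): travel: 600 - 50 = 550, emergency: -150 + 50 = -100. Balances: emergency=-100, travel=550, taxes=500, escrow=800
Event 3 (withdraw 250 from escrow): escrow: 800 - 250 = 550. Balances: emergency=-100, travel=550, taxes=500, escrow=550
Event 4 (withdraw 250 from emergency): emergency: -100 - 250 = -350. Balances: emergency=-350, travel=550, taxes=500, escrow=550
Event 5 (transfer 250 travel -> escrow): travel: 550 - 250 = 300, escrow: 550 + 250 = 800. Balances: emergency=-350, travel=300, taxes=500, escrow=800
Event 6 (deposit 100 to travel): travel: 300 + 100 = 400. Balances: emergency=-350, travel=400, taxes=500, escrow=800
Event 7 (withdraw 300 from taxes): taxes: 500 - 300 = 200. Balances: emergency=-350, travel=400, taxes=200, escrow=800
Event 8 (transfer 150 travel -> taxes): travel: 400 - 150 = 250, taxes: 200 + 150 = 350. Balances: emergency=-350, travel=250, taxes=350, escrow=800
Event 9 (deposit 50 to taxes): taxes: 350 + 50 = 400. Balances: emergency=-350, travel=250, taxes=400, escrow=800
Event 10 (transfer 300 taxes -> emergency): taxes: 400 - 300 = 100, emergency: -350 + 300 = -50. Balances: emergency=-50, travel=250, taxes=100, escrow=800
Event 11 (withdraw 200 from emergency): emergency: -50 - 200 = -250. Balances: emergency=-250, travel=250, taxes=100, escrow=800

Final balance of escrow: 800

Answer: 800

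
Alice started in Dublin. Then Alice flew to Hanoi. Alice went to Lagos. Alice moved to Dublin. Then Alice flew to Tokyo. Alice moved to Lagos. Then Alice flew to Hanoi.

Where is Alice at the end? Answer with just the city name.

Answer: Hanoi

Derivation:
Tracking Alice's location:
Start: Alice is in Dublin.
After move 1: Dublin -> Hanoi. Alice is in Hanoi.
After move 2: Hanoi -> Lagos. Alice is in Lagos.
After move 3: Lagos -> Dublin. Alice is in Dublin.
After move 4: Dublin -> Tokyo. Alice is in Tokyo.
After move 5: Tokyo -> Lagos. Alice is in Lagos.
After move 6: Lagos -> Hanoi. Alice is in Hanoi.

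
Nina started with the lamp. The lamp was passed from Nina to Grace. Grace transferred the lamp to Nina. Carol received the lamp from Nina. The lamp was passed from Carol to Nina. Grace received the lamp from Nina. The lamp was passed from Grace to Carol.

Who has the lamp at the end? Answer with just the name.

Tracking the lamp through each event:
Start: Nina has the lamp.
After event 1: Grace has the lamp.
After event 2: Nina has the lamp.
After event 3: Carol has the lamp.
After event 4: Nina has the lamp.
After event 5: Grace has the lamp.
After event 6: Carol has the lamp.

Answer: Carol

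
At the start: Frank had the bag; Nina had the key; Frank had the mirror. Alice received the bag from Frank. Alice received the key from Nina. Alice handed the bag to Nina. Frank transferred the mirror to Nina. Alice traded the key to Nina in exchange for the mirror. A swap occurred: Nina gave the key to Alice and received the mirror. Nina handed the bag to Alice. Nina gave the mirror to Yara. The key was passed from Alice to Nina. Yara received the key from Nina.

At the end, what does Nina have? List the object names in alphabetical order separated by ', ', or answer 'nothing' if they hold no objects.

Tracking all object holders:
Start: bag:Frank, key:Nina, mirror:Frank
Event 1 (give bag: Frank -> Alice). State: bag:Alice, key:Nina, mirror:Frank
Event 2 (give key: Nina -> Alice). State: bag:Alice, key:Alice, mirror:Frank
Event 3 (give bag: Alice -> Nina). State: bag:Nina, key:Alice, mirror:Frank
Event 4 (give mirror: Frank -> Nina). State: bag:Nina, key:Alice, mirror:Nina
Event 5 (swap key<->mirror: now key:Nina, mirror:Alice). State: bag:Nina, key:Nina, mirror:Alice
Event 6 (swap key<->mirror: now key:Alice, mirror:Nina). State: bag:Nina, key:Alice, mirror:Nina
Event 7 (give bag: Nina -> Alice). State: bag:Alice, key:Alice, mirror:Nina
Event 8 (give mirror: Nina -> Yara). State: bag:Alice, key:Alice, mirror:Yara
Event 9 (give key: Alice -> Nina). State: bag:Alice, key:Nina, mirror:Yara
Event 10 (give key: Nina -> Yara). State: bag:Alice, key:Yara, mirror:Yara

Final state: bag:Alice, key:Yara, mirror:Yara
Nina holds: (nothing).

Answer: nothing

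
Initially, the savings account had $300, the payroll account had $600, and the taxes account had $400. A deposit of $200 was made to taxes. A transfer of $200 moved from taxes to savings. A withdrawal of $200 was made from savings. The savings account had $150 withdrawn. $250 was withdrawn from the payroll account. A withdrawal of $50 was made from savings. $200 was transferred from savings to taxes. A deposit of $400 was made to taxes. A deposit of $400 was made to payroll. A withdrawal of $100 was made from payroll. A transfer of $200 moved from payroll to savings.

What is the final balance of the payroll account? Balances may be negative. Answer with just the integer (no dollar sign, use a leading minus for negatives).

Tracking account balances step by step:
Start: savings=300, payroll=600, taxes=400
Event 1 (deposit 200 to taxes): taxes: 400 + 200 = 600. Balances: savings=300, payroll=600, taxes=600
Event 2 (transfer 200 taxes -> savings): taxes: 600 - 200 = 400, savings: 300 + 200 = 500. Balances: savings=500, payroll=600, taxes=400
Event 3 (withdraw 200 from savings): savings: 500 - 200 = 300. Balances: savings=300, payroll=600, taxes=400
Event 4 (withdraw 150 from savings): savings: 300 - 150 = 150. Balances: savings=150, payroll=600, taxes=400
Event 5 (withdraw 250 from payroll): payroll: 600 - 250 = 350. Balances: savings=150, payroll=350, taxes=400
Event 6 (withdraw 50 from savings): savings: 150 - 50 = 100. Balances: savings=100, payroll=350, taxes=400
Event 7 (transfer 200 savings -> taxes): savings: 100 - 200 = -100, taxes: 400 + 200 = 600. Balances: savings=-100, payroll=350, taxes=600
Event 8 (deposit 400 to taxes): taxes: 600 + 400 = 1000. Balances: savings=-100, payroll=350, taxes=1000
Event 9 (deposit 400 to payroll): payroll: 350 + 400 = 750. Balances: savings=-100, payroll=750, taxes=1000
Event 10 (withdraw 100 from payroll): payroll: 750 - 100 = 650. Balances: savings=-100, payroll=650, taxes=1000
Event 11 (transfer 200 payroll -> savings): payroll: 650 - 200 = 450, savings: -100 + 200 = 100. Balances: savings=100, payroll=450, taxes=1000

Final balance of payroll: 450

Answer: 450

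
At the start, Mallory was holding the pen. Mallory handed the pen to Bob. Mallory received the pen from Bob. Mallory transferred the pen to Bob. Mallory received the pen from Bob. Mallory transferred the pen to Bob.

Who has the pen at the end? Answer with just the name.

Answer: Bob

Derivation:
Tracking the pen through each event:
Start: Mallory has the pen.
After event 1: Bob has the pen.
After event 2: Mallory has the pen.
After event 3: Bob has the pen.
After event 4: Mallory has the pen.
After event 5: Bob has the pen.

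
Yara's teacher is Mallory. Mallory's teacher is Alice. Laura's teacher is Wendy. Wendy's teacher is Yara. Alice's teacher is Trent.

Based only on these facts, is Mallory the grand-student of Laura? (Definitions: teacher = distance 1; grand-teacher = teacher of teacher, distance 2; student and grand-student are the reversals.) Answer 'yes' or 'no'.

Answer: no

Derivation:
Reconstructing the teacher chain from the given facts:
  Trent -> Alice -> Mallory -> Yara -> Wendy -> Laura
(each arrow means 'teacher of the next')
Positions in the chain (0 = top):
  position of Trent: 0
  position of Alice: 1
  position of Mallory: 2
  position of Yara: 3
  position of Wendy: 4
  position of Laura: 5

Mallory is at position 2, Laura is at position 5; signed distance (j - i) = 3.
'grand-student' requires j - i = -2. Actual distance is 3, so the relation does NOT hold.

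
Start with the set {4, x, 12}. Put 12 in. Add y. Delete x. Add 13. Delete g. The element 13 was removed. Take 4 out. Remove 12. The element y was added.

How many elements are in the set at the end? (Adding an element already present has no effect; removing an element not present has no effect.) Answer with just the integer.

Tracking the set through each operation:
Start: {12, 4, x}
Event 1 (add 12): already present, no change. Set: {12, 4, x}
Event 2 (add y): added. Set: {12, 4, x, y}
Event 3 (remove x): removed. Set: {12, 4, y}
Event 4 (add 13): added. Set: {12, 13, 4, y}
Event 5 (remove g): not present, no change. Set: {12, 13, 4, y}
Event 6 (remove 13): removed. Set: {12, 4, y}
Event 7 (remove 4): removed. Set: {12, y}
Event 8 (remove 12): removed. Set: {y}
Event 9 (add y): already present, no change. Set: {y}

Final set: {y} (size 1)

Answer: 1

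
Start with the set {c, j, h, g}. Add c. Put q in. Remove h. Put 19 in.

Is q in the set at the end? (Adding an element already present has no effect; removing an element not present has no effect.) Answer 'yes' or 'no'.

Answer: yes

Derivation:
Tracking the set through each operation:
Start: {c, g, h, j}
Event 1 (add c): already present, no change. Set: {c, g, h, j}
Event 2 (add q): added. Set: {c, g, h, j, q}
Event 3 (remove h): removed. Set: {c, g, j, q}
Event 4 (add 19): added. Set: {19, c, g, j, q}

Final set: {19, c, g, j, q} (size 5)
q is in the final set.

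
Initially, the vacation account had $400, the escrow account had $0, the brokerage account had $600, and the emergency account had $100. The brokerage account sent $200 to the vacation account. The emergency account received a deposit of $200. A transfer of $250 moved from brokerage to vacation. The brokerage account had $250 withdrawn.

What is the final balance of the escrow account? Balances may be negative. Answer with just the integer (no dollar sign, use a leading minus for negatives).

Answer: 0

Derivation:
Tracking account balances step by step:
Start: vacation=400, escrow=0, brokerage=600, emergency=100
Event 1 (transfer 200 brokerage -> vacation): brokerage: 600 - 200 = 400, vacation: 400 + 200 = 600. Balances: vacation=600, escrow=0, brokerage=400, emergency=100
Event 2 (deposit 200 to emergency): emergency: 100 + 200 = 300. Balances: vacation=600, escrow=0, brokerage=400, emergency=300
Event 3 (transfer 250 brokerage -> vacation): brokerage: 400 - 250 = 150, vacation: 600 + 250 = 850. Balances: vacation=850, escrow=0, brokerage=150, emergency=300
Event 4 (withdraw 250 from brokerage): brokerage: 150 - 250 = -100. Balances: vacation=850, escrow=0, brokerage=-100, emergency=300

Final balance of escrow: 0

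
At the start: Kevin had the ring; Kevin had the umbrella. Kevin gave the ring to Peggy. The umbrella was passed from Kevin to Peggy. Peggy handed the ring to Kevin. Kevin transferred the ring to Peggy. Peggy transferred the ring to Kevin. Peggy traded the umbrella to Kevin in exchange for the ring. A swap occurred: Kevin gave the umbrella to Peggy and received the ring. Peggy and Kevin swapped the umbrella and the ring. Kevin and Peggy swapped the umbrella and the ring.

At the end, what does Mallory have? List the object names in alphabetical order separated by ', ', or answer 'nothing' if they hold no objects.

Tracking all object holders:
Start: ring:Kevin, umbrella:Kevin
Event 1 (give ring: Kevin -> Peggy). State: ring:Peggy, umbrella:Kevin
Event 2 (give umbrella: Kevin -> Peggy). State: ring:Peggy, umbrella:Peggy
Event 3 (give ring: Peggy -> Kevin). State: ring:Kevin, umbrella:Peggy
Event 4 (give ring: Kevin -> Peggy). State: ring:Peggy, umbrella:Peggy
Event 5 (give ring: Peggy -> Kevin). State: ring:Kevin, umbrella:Peggy
Event 6 (swap umbrella<->ring: now umbrella:Kevin, ring:Peggy). State: ring:Peggy, umbrella:Kevin
Event 7 (swap umbrella<->ring: now umbrella:Peggy, ring:Kevin). State: ring:Kevin, umbrella:Peggy
Event 8 (swap umbrella<->ring: now umbrella:Kevin, ring:Peggy). State: ring:Peggy, umbrella:Kevin
Event 9 (swap umbrella<->ring: now umbrella:Peggy, ring:Kevin). State: ring:Kevin, umbrella:Peggy

Final state: ring:Kevin, umbrella:Peggy
Mallory holds: (nothing).

Answer: nothing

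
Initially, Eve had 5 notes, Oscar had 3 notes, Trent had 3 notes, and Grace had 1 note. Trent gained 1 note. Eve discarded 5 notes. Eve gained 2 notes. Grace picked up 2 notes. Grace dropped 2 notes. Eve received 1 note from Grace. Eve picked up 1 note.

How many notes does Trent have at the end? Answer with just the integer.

Answer: 4

Derivation:
Tracking counts step by step:
Start: Eve=5, Oscar=3, Trent=3, Grace=1
Event 1 (Trent +1): Trent: 3 -> 4. State: Eve=5, Oscar=3, Trent=4, Grace=1
Event 2 (Eve -5): Eve: 5 -> 0. State: Eve=0, Oscar=3, Trent=4, Grace=1
Event 3 (Eve +2): Eve: 0 -> 2. State: Eve=2, Oscar=3, Trent=4, Grace=1
Event 4 (Grace +2): Grace: 1 -> 3. State: Eve=2, Oscar=3, Trent=4, Grace=3
Event 5 (Grace -2): Grace: 3 -> 1. State: Eve=2, Oscar=3, Trent=4, Grace=1
Event 6 (Grace -> Eve, 1): Grace: 1 -> 0, Eve: 2 -> 3. State: Eve=3, Oscar=3, Trent=4, Grace=0
Event 7 (Eve +1): Eve: 3 -> 4. State: Eve=4, Oscar=3, Trent=4, Grace=0

Trent's final count: 4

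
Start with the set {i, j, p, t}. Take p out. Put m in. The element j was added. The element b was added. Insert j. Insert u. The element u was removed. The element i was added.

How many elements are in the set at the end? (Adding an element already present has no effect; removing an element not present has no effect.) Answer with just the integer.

Tracking the set through each operation:
Start: {i, j, p, t}
Event 1 (remove p): removed. Set: {i, j, t}
Event 2 (add m): added. Set: {i, j, m, t}
Event 3 (add j): already present, no change. Set: {i, j, m, t}
Event 4 (add b): added. Set: {b, i, j, m, t}
Event 5 (add j): already present, no change. Set: {b, i, j, m, t}
Event 6 (add u): added. Set: {b, i, j, m, t, u}
Event 7 (remove u): removed. Set: {b, i, j, m, t}
Event 8 (add i): already present, no change. Set: {b, i, j, m, t}

Final set: {b, i, j, m, t} (size 5)

Answer: 5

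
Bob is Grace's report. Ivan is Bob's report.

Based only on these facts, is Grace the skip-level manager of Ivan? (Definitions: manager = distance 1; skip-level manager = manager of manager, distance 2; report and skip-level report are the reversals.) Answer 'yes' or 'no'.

Reconstructing the manager chain from the given facts:
  Grace -> Bob -> Ivan
(each arrow means 'manager of the next')
Positions in the chain (0 = top):
  position of Grace: 0
  position of Bob: 1
  position of Ivan: 2

Grace is at position 0, Ivan is at position 2; signed distance (j - i) = 2.
'skip-level manager' requires j - i = 2. Actual distance is 2, so the relation HOLDS.

Answer: yes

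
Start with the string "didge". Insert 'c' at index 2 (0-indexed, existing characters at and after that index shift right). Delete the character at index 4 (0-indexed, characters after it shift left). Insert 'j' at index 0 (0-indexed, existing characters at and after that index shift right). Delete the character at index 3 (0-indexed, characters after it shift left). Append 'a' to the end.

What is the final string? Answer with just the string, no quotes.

Answer: jdidea

Derivation:
Applying each edit step by step:
Start: "didge"
Op 1 (insert 'c' at idx 2): "didge" -> "dicdge"
Op 2 (delete idx 4 = 'g'): "dicdge" -> "dicde"
Op 3 (insert 'j' at idx 0): "dicde" -> "jdicde"
Op 4 (delete idx 3 = 'c'): "jdicde" -> "jdide"
Op 5 (append 'a'): "jdide" -> "jdidea"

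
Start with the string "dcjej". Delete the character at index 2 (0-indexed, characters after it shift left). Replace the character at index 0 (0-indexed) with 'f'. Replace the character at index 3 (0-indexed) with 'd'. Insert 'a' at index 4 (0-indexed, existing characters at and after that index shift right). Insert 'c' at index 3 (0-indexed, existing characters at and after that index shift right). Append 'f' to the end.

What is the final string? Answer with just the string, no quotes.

Answer: fcecdaf

Derivation:
Applying each edit step by step:
Start: "dcjej"
Op 1 (delete idx 2 = 'j'): "dcjej" -> "dcej"
Op 2 (replace idx 0: 'd' -> 'f'): "dcej" -> "fcej"
Op 3 (replace idx 3: 'j' -> 'd'): "fcej" -> "fced"
Op 4 (insert 'a' at idx 4): "fced" -> "fceda"
Op 5 (insert 'c' at idx 3): "fceda" -> "fcecda"
Op 6 (append 'f'): "fcecda" -> "fcecdaf"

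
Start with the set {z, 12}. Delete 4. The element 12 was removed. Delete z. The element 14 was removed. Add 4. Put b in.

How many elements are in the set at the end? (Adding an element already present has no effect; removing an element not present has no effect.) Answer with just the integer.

Tracking the set through each operation:
Start: {12, z}
Event 1 (remove 4): not present, no change. Set: {12, z}
Event 2 (remove 12): removed. Set: {z}
Event 3 (remove z): removed. Set: {}
Event 4 (remove 14): not present, no change. Set: {}
Event 5 (add 4): added. Set: {4}
Event 6 (add b): added. Set: {4, b}

Final set: {4, b} (size 2)

Answer: 2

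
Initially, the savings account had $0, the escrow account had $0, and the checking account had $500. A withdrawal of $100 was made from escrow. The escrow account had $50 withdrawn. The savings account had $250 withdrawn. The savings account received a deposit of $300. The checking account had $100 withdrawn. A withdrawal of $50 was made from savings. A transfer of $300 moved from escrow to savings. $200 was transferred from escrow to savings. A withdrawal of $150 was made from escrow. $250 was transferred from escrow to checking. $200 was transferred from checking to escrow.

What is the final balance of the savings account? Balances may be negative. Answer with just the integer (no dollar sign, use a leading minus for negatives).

Tracking account balances step by step:
Start: savings=0, escrow=0, checking=500
Event 1 (withdraw 100 from escrow): escrow: 0 - 100 = -100. Balances: savings=0, escrow=-100, checking=500
Event 2 (withdraw 50 from escrow): escrow: -100 - 50 = -150. Balances: savings=0, escrow=-150, checking=500
Event 3 (withdraw 250 from savings): savings: 0 - 250 = -250. Balances: savings=-250, escrow=-150, checking=500
Event 4 (deposit 300 to savings): savings: -250 + 300 = 50. Balances: savings=50, escrow=-150, checking=500
Event 5 (withdraw 100 from checking): checking: 500 - 100 = 400. Balances: savings=50, escrow=-150, checking=400
Event 6 (withdraw 50 from savings): savings: 50 - 50 = 0. Balances: savings=0, escrow=-150, checking=400
Event 7 (transfer 300 escrow -> savings): escrow: -150 - 300 = -450, savings: 0 + 300 = 300. Balances: savings=300, escrow=-450, checking=400
Event 8 (transfer 200 escrow -> savings): escrow: -450 - 200 = -650, savings: 300 + 200 = 500. Balances: savings=500, escrow=-650, checking=400
Event 9 (withdraw 150 from escrow): escrow: -650 - 150 = -800. Balances: savings=500, escrow=-800, checking=400
Event 10 (transfer 250 escrow -> checking): escrow: -800 - 250 = -1050, checking: 400 + 250 = 650. Balances: savings=500, escrow=-1050, checking=650
Event 11 (transfer 200 checking -> escrow): checking: 650 - 200 = 450, escrow: -1050 + 200 = -850. Balances: savings=500, escrow=-850, checking=450

Final balance of savings: 500

Answer: 500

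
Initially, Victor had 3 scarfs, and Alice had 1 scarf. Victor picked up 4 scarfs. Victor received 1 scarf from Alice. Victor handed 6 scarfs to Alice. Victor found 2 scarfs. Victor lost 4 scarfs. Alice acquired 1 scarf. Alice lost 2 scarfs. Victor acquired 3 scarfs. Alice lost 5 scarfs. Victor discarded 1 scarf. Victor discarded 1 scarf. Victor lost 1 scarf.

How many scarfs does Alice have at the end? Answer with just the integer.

Answer: 0

Derivation:
Tracking counts step by step:
Start: Victor=3, Alice=1
Event 1 (Victor +4): Victor: 3 -> 7. State: Victor=7, Alice=1
Event 2 (Alice -> Victor, 1): Alice: 1 -> 0, Victor: 7 -> 8. State: Victor=8, Alice=0
Event 3 (Victor -> Alice, 6): Victor: 8 -> 2, Alice: 0 -> 6. State: Victor=2, Alice=6
Event 4 (Victor +2): Victor: 2 -> 4. State: Victor=4, Alice=6
Event 5 (Victor -4): Victor: 4 -> 0. State: Victor=0, Alice=6
Event 6 (Alice +1): Alice: 6 -> 7. State: Victor=0, Alice=7
Event 7 (Alice -2): Alice: 7 -> 5. State: Victor=0, Alice=5
Event 8 (Victor +3): Victor: 0 -> 3. State: Victor=3, Alice=5
Event 9 (Alice -5): Alice: 5 -> 0. State: Victor=3, Alice=0
Event 10 (Victor -1): Victor: 3 -> 2. State: Victor=2, Alice=0
Event 11 (Victor -1): Victor: 2 -> 1. State: Victor=1, Alice=0
Event 12 (Victor -1): Victor: 1 -> 0. State: Victor=0, Alice=0

Alice's final count: 0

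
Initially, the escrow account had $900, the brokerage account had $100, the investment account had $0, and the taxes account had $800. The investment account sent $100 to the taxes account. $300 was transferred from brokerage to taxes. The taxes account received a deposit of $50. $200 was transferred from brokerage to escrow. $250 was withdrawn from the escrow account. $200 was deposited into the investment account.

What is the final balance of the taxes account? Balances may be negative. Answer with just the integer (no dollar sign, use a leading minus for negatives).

Tracking account balances step by step:
Start: escrow=900, brokerage=100, investment=0, taxes=800
Event 1 (transfer 100 investment -> taxes): investment: 0 - 100 = -100, taxes: 800 + 100 = 900. Balances: escrow=900, brokerage=100, investment=-100, taxes=900
Event 2 (transfer 300 brokerage -> taxes): brokerage: 100 - 300 = -200, taxes: 900 + 300 = 1200. Balances: escrow=900, brokerage=-200, investment=-100, taxes=1200
Event 3 (deposit 50 to taxes): taxes: 1200 + 50 = 1250. Balances: escrow=900, brokerage=-200, investment=-100, taxes=1250
Event 4 (transfer 200 brokerage -> escrow): brokerage: -200 - 200 = -400, escrow: 900 + 200 = 1100. Balances: escrow=1100, brokerage=-400, investment=-100, taxes=1250
Event 5 (withdraw 250 from escrow): escrow: 1100 - 250 = 850. Balances: escrow=850, brokerage=-400, investment=-100, taxes=1250
Event 6 (deposit 200 to investment): investment: -100 + 200 = 100. Balances: escrow=850, brokerage=-400, investment=100, taxes=1250

Final balance of taxes: 1250

Answer: 1250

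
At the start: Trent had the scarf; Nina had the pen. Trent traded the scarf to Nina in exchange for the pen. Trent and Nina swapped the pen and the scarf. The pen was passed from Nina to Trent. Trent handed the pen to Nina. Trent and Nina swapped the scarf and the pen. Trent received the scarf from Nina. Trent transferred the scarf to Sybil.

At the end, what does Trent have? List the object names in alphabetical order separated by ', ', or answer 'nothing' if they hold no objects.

Answer: pen

Derivation:
Tracking all object holders:
Start: scarf:Trent, pen:Nina
Event 1 (swap scarf<->pen: now scarf:Nina, pen:Trent). State: scarf:Nina, pen:Trent
Event 2 (swap pen<->scarf: now pen:Nina, scarf:Trent). State: scarf:Trent, pen:Nina
Event 3 (give pen: Nina -> Trent). State: scarf:Trent, pen:Trent
Event 4 (give pen: Trent -> Nina). State: scarf:Trent, pen:Nina
Event 5 (swap scarf<->pen: now scarf:Nina, pen:Trent). State: scarf:Nina, pen:Trent
Event 6 (give scarf: Nina -> Trent). State: scarf:Trent, pen:Trent
Event 7 (give scarf: Trent -> Sybil). State: scarf:Sybil, pen:Trent

Final state: scarf:Sybil, pen:Trent
Trent holds: pen.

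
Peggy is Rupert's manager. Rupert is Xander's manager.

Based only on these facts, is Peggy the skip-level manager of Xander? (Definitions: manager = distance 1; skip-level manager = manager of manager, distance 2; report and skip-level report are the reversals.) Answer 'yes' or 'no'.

Reconstructing the manager chain from the given facts:
  Peggy -> Rupert -> Xander
(each arrow means 'manager of the next')
Positions in the chain (0 = top):
  position of Peggy: 0
  position of Rupert: 1
  position of Xander: 2

Peggy is at position 0, Xander is at position 2; signed distance (j - i) = 2.
'skip-level manager' requires j - i = 2. Actual distance is 2, so the relation HOLDS.

Answer: yes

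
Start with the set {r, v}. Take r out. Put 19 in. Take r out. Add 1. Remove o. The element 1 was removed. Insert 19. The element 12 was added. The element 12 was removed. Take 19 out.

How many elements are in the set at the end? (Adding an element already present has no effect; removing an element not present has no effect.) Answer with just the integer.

Tracking the set through each operation:
Start: {r, v}
Event 1 (remove r): removed. Set: {v}
Event 2 (add 19): added. Set: {19, v}
Event 3 (remove r): not present, no change. Set: {19, v}
Event 4 (add 1): added. Set: {1, 19, v}
Event 5 (remove o): not present, no change. Set: {1, 19, v}
Event 6 (remove 1): removed. Set: {19, v}
Event 7 (add 19): already present, no change. Set: {19, v}
Event 8 (add 12): added. Set: {12, 19, v}
Event 9 (remove 12): removed. Set: {19, v}
Event 10 (remove 19): removed. Set: {v}

Final set: {v} (size 1)

Answer: 1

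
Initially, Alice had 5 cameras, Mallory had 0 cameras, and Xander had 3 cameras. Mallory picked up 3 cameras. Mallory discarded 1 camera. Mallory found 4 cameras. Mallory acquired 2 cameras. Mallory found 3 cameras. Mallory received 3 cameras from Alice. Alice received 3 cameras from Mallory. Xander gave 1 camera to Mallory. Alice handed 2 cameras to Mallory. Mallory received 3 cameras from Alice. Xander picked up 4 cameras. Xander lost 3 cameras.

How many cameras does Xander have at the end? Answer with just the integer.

Answer: 3

Derivation:
Tracking counts step by step:
Start: Alice=5, Mallory=0, Xander=3
Event 1 (Mallory +3): Mallory: 0 -> 3. State: Alice=5, Mallory=3, Xander=3
Event 2 (Mallory -1): Mallory: 3 -> 2. State: Alice=5, Mallory=2, Xander=3
Event 3 (Mallory +4): Mallory: 2 -> 6. State: Alice=5, Mallory=6, Xander=3
Event 4 (Mallory +2): Mallory: 6 -> 8. State: Alice=5, Mallory=8, Xander=3
Event 5 (Mallory +3): Mallory: 8 -> 11. State: Alice=5, Mallory=11, Xander=3
Event 6 (Alice -> Mallory, 3): Alice: 5 -> 2, Mallory: 11 -> 14. State: Alice=2, Mallory=14, Xander=3
Event 7 (Mallory -> Alice, 3): Mallory: 14 -> 11, Alice: 2 -> 5. State: Alice=5, Mallory=11, Xander=3
Event 8 (Xander -> Mallory, 1): Xander: 3 -> 2, Mallory: 11 -> 12. State: Alice=5, Mallory=12, Xander=2
Event 9 (Alice -> Mallory, 2): Alice: 5 -> 3, Mallory: 12 -> 14. State: Alice=3, Mallory=14, Xander=2
Event 10 (Alice -> Mallory, 3): Alice: 3 -> 0, Mallory: 14 -> 17. State: Alice=0, Mallory=17, Xander=2
Event 11 (Xander +4): Xander: 2 -> 6. State: Alice=0, Mallory=17, Xander=6
Event 12 (Xander -3): Xander: 6 -> 3. State: Alice=0, Mallory=17, Xander=3

Xander's final count: 3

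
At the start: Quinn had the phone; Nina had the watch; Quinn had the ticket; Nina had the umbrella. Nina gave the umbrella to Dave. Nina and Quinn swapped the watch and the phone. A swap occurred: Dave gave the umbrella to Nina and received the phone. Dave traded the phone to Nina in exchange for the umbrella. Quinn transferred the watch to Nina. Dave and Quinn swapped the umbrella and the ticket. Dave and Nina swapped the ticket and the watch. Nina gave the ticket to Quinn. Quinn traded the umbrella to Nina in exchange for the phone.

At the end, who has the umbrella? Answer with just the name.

Tracking all object holders:
Start: phone:Quinn, watch:Nina, ticket:Quinn, umbrella:Nina
Event 1 (give umbrella: Nina -> Dave). State: phone:Quinn, watch:Nina, ticket:Quinn, umbrella:Dave
Event 2 (swap watch<->phone: now watch:Quinn, phone:Nina). State: phone:Nina, watch:Quinn, ticket:Quinn, umbrella:Dave
Event 3 (swap umbrella<->phone: now umbrella:Nina, phone:Dave). State: phone:Dave, watch:Quinn, ticket:Quinn, umbrella:Nina
Event 4 (swap phone<->umbrella: now phone:Nina, umbrella:Dave). State: phone:Nina, watch:Quinn, ticket:Quinn, umbrella:Dave
Event 5 (give watch: Quinn -> Nina). State: phone:Nina, watch:Nina, ticket:Quinn, umbrella:Dave
Event 6 (swap umbrella<->ticket: now umbrella:Quinn, ticket:Dave). State: phone:Nina, watch:Nina, ticket:Dave, umbrella:Quinn
Event 7 (swap ticket<->watch: now ticket:Nina, watch:Dave). State: phone:Nina, watch:Dave, ticket:Nina, umbrella:Quinn
Event 8 (give ticket: Nina -> Quinn). State: phone:Nina, watch:Dave, ticket:Quinn, umbrella:Quinn
Event 9 (swap umbrella<->phone: now umbrella:Nina, phone:Quinn). State: phone:Quinn, watch:Dave, ticket:Quinn, umbrella:Nina

Final state: phone:Quinn, watch:Dave, ticket:Quinn, umbrella:Nina
The umbrella is held by Nina.

Answer: Nina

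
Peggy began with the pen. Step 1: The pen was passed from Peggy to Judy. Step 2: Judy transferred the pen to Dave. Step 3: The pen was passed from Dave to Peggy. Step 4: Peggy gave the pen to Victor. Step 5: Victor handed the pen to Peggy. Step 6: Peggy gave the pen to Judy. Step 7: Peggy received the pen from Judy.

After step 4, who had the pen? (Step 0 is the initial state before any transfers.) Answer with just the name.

Tracking the pen holder through step 4:
After step 0 (start): Peggy
After step 1: Judy
After step 2: Dave
After step 3: Peggy
After step 4: Victor

At step 4, the holder is Victor.

Answer: Victor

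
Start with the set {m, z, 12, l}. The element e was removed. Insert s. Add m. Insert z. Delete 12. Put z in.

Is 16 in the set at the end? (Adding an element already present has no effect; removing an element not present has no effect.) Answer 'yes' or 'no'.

Answer: no

Derivation:
Tracking the set through each operation:
Start: {12, l, m, z}
Event 1 (remove e): not present, no change. Set: {12, l, m, z}
Event 2 (add s): added. Set: {12, l, m, s, z}
Event 3 (add m): already present, no change. Set: {12, l, m, s, z}
Event 4 (add z): already present, no change. Set: {12, l, m, s, z}
Event 5 (remove 12): removed. Set: {l, m, s, z}
Event 6 (add z): already present, no change. Set: {l, m, s, z}

Final set: {l, m, s, z} (size 4)
16 is NOT in the final set.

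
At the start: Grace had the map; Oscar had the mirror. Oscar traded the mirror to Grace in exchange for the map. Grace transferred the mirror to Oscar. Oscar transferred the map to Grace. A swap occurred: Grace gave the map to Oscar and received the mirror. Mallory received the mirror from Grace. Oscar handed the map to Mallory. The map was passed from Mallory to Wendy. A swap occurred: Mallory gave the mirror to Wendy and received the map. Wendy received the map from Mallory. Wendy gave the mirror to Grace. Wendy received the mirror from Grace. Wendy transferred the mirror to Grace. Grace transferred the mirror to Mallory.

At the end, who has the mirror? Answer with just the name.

Answer: Mallory

Derivation:
Tracking all object holders:
Start: map:Grace, mirror:Oscar
Event 1 (swap mirror<->map: now mirror:Grace, map:Oscar). State: map:Oscar, mirror:Grace
Event 2 (give mirror: Grace -> Oscar). State: map:Oscar, mirror:Oscar
Event 3 (give map: Oscar -> Grace). State: map:Grace, mirror:Oscar
Event 4 (swap map<->mirror: now map:Oscar, mirror:Grace). State: map:Oscar, mirror:Grace
Event 5 (give mirror: Grace -> Mallory). State: map:Oscar, mirror:Mallory
Event 6 (give map: Oscar -> Mallory). State: map:Mallory, mirror:Mallory
Event 7 (give map: Mallory -> Wendy). State: map:Wendy, mirror:Mallory
Event 8 (swap mirror<->map: now mirror:Wendy, map:Mallory). State: map:Mallory, mirror:Wendy
Event 9 (give map: Mallory -> Wendy). State: map:Wendy, mirror:Wendy
Event 10 (give mirror: Wendy -> Grace). State: map:Wendy, mirror:Grace
Event 11 (give mirror: Grace -> Wendy). State: map:Wendy, mirror:Wendy
Event 12 (give mirror: Wendy -> Grace). State: map:Wendy, mirror:Grace
Event 13 (give mirror: Grace -> Mallory). State: map:Wendy, mirror:Mallory

Final state: map:Wendy, mirror:Mallory
The mirror is held by Mallory.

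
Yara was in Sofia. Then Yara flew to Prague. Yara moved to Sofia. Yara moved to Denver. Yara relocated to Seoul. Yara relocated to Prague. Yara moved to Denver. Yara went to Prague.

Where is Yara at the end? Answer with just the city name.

Answer: Prague

Derivation:
Tracking Yara's location:
Start: Yara is in Sofia.
After move 1: Sofia -> Prague. Yara is in Prague.
After move 2: Prague -> Sofia. Yara is in Sofia.
After move 3: Sofia -> Denver. Yara is in Denver.
After move 4: Denver -> Seoul. Yara is in Seoul.
After move 5: Seoul -> Prague. Yara is in Prague.
After move 6: Prague -> Denver. Yara is in Denver.
After move 7: Denver -> Prague. Yara is in Prague.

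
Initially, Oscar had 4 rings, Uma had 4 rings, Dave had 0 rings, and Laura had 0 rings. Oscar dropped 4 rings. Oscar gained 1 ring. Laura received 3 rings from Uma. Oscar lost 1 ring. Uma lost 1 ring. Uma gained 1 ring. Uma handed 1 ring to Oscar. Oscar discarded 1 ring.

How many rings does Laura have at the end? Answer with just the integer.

Tracking counts step by step:
Start: Oscar=4, Uma=4, Dave=0, Laura=0
Event 1 (Oscar -4): Oscar: 4 -> 0. State: Oscar=0, Uma=4, Dave=0, Laura=0
Event 2 (Oscar +1): Oscar: 0 -> 1. State: Oscar=1, Uma=4, Dave=0, Laura=0
Event 3 (Uma -> Laura, 3): Uma: 4 -> 1, Laura: 0 -> 3. State: Oscar=1, Uma=1, Dave=0, Laura=3
Event 4 (Oscar -1): Oscar: 1 -> 0. State: Oscar=0, Uma=1, Dave=0, Laura=3
Event 5 (Uma -1): Uma: 1 -> 0. State: Oscar=0, Uma=0, Dave=0, Laura=3
Event 6 (Uma +1): Uma: 0 -> 1. State: Oscar=0, Uma=1, Dave=0, Laura=3
Event 7 (Uma -> Oscar, 1): Uma: 1 -> 0, Oscar: 0 -> 1. State: Oscar=1, Uma=0, Dave=0, Laura=3
Event 8 (Oscar -1): Oscar: 1 -> 0. State: Oscar=0, Uma=0, Dave=0, Laura=3

Laura's final count: 3

Answer: 3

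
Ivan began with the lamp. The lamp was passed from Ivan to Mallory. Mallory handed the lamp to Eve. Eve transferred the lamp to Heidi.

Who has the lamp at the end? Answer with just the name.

Answer: Heidi

Derivation:
Tracking the lamp through each event:
Start: Ivan has the lamp.
After event 1: Mallory has the lamp.
After event 2: Eve has the lamp.
After event 3: Heidi has the lamp.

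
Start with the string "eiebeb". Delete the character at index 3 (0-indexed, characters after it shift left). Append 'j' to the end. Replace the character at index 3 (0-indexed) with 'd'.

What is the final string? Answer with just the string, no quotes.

Answer: eiedbj

Derivation:
Applying each edit step by step:
Start: "eiebeb"
Op 1 (delete idx 3 = 'b'): "eiebeb" -> "eieeb"
Op 2 (append 'j'): "eieeb" -> "eieebj"
Op 3 (replace idx 3: 'e' -> 'd'): "eieebj" -> "eiedbj"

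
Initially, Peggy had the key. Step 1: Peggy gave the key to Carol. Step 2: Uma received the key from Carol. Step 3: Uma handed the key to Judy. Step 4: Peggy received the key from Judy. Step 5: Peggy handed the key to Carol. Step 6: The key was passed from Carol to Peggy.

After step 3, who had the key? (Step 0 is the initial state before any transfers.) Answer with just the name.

Tracking the key holder through step 3:
After step 0 (start): Peggy
After step 1: Carol
After step 2: Uma
After step 3: Judy

At step 3, the holder is Judy.

Answer: Judy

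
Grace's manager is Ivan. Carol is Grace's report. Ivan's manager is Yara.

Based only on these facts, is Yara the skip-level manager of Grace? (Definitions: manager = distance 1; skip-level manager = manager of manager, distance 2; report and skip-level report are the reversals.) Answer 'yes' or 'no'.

Reconstructing the manager chain from the given facts:
  Yara -> Ivan -> Grace -> Carol
(each arrow means 'manager of the next')
Positions in the chain (0 = top):
  position of Yara: 0
  position of Ivan: 1
  position of Grace: 2
  position of Carol: 3

Yara is at position 0, Grace is at position 2; signed distance (j - i) = 2.
'skip-level manager' requires j - i = 2. Actual distance is 2, so the relation HOLDS.

Answer: yes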